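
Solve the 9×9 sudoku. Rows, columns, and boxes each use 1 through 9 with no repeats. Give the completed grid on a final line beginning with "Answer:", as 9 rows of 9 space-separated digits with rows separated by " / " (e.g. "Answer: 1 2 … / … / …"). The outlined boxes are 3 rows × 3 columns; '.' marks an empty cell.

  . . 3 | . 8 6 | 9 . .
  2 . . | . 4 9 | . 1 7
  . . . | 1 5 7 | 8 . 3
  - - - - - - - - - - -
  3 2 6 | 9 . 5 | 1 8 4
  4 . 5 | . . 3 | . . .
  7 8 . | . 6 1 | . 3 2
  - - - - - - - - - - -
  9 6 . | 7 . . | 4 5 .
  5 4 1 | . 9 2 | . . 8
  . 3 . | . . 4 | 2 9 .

Step 1. [r2c7∈{5,6}] row 2 places 6 nowhere but r2c7. So r2c7=6.
Step 2. [r5c7∈{7}] r5c7 has the single candidate 7 ⇒ r5c7=7.
Step 3. [r9c1∈{8}] r9c1's peers cover all but 8, so r9c1=8.
Step 4. [r5c9∈{6,9}] r5c9 is the only open cell in col 9 admitting 9, so r5c9=9.
Step 5. [r9c9∈{1,6}] across col 9, 6 lands solely at r9c9, so r9c9=6.
Step 6. [r1c2∈{1,5,7}] in row 1, 7 fits only at r1c2 ⇒ r1c2=7.
Step 7. [r1c4∈{2}] nothing but 2 survives at r1c4 ⇒ r1c4=2.
Step 8. [r3c3∈{4,9}] in col 3, 4 fits only at r3c3 ⇒ r3c3=4.
Step 9. [r7c5∈{1,3}] 3 has one home in row 7: r7c5 ⇒ r7c5=3.
Step 10. [r8c7∈{3}] r8c7's peers cover all but 3, so r8c7=3.
Step 11. [r5c5∈{2}] r5c5 has the single candidate 2 ⇒ r5c5=2.
Step 12. [r7c9∈{1}] r7c9 is down to just 1, so r7c9=1.
Step 13. [r1c1∈{1}] r1c1's peers cover all but 1. So r1c1=1.
Step 14. [r7c3∈{2}] r7c3 is down to just 2. So r7c3=2.
Step 15. [r7c6∈{8}] nothing but 8 survives at r7c6, so r7c6=8.
Step 16. [r5c2∈{1}] nothing but 1 survives at r5c2. So r5c2=1.
Step 17. [r8c8∈{7}] r8c8 has the single candidate 7, so r8c8=7.
Step 18. [r3c8∈{2}] r3c8's peers cover all but 2, so r3c8=2.
Step 19. [r2c3∈{8}] nothing but 8 survives at r2c3 ⇒ r2c3=8.
Step 20. [r3c1∈{6}] nothing but 6 survives at r3c1, so r3c1=6.
Step 21. [r6c7∈{5}] r6c7's peers cover all but 5. So r6c7=5.
Step 22. [r8c4∈{6}] r8c4 has the single candidate 6 ⇒ r8c4=6.
Step 23. [r1c8∈{4}] r1c8 is down to just 4 ⇒ r1c8=4.
Step 24. [r1c9∈{5}] r1c9 is down to just 5, so r1c9=5.
Step 25. [r3c2∈{9}] r3c2 has the single candidate 9. So r3c2=9.
Step 26. [r6c4∈{4}] only 4 remains possible at r6c4, so r6c4=4.
Step 27. [r2c2∈{5}] r2c2 is down to just 5. So r2c2=5.
Step 28. [r5c4∈{8}] nothing but 8 survives at r5c4, so r5c4=8.
Step 29. [r6c3∈{9}] only 9 remains possible at r6c3 ⇒ r6c3=9.
Step 30. [r4c5∈{7}] r4c5's peers cover all but 7. So r4c5=7.
Step 31. [r9c4∈{5}] r9c4 has the single candidate 5 ⇒ r9c4=5.
Step 32. [r9c3∈{7}] nothing but 7 survives at r9c3, so r9c3=7.
Step 33. [r2c4∈{3}] nothing but 3 survives at r2c4 ⇒ r2c4=3.
Step 34. [r5c8∈{6}] r5c8 has the single candidate 6, so r5c8=6.
Step 35. [r9c5∈{1}] only 1 remains possible at r9c5. So r9c5=1.

Answer: 1 7 3 2 8 6 9 4 5 / 2 5 8 3 4 9 6 1 7 / 6 9 4 1 5 7 8 2 3 / 3 2 6 9 7 5 1 8 4 / 4 1 5 8 2 3 7 6 9 / 7 8 9 4 6 1 5 3 2 / 9 6 2 7 3 8 4 5 1 / 5 4 1 6 9 2 3 7 8 / 8 3 7 5 1 4 2 9 6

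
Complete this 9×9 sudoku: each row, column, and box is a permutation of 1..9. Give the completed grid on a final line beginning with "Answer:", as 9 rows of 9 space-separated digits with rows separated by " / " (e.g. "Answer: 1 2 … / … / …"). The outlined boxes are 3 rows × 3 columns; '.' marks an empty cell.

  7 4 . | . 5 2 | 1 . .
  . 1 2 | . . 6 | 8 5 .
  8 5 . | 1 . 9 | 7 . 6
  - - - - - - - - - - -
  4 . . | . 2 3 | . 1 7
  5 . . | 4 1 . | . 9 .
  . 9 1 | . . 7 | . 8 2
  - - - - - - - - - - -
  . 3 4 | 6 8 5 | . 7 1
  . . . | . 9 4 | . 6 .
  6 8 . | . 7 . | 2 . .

Step 1. [r5c9∈{3}] r5c9 is down to just 3 ⇒ r5c9=3.
Step 2. [r3c3∈{3}] r3c3 is down to just 3. So r3c3=3.
Step 3. [r9c4∈{3}] r9c4 has the single candidate 3, so r9c4=3.
Step 4. [r5c7∈{6}] r5c7 is down to just 6. So r5c7=6.
Step 5. [r4c7∈{5}] only 5 remains possible at r4c7, so r4c7=5.
Step 6. [r2c1∈{9}] nothing but 9 survives at r2c1, so r2c1=9.
Step 7. [r2c9∈{4}] only 4 remains possible at r2c9, so r2c9=4.
Step 8. [r8c4∈{2}] r8c4's peers cover all but 2. So r8c4=2.
Step 9. [r5c6∈{8}] r5c6 has the single candidate 8, so r5c6=8.
Step 10. [r8c2∈{7}] r8c2's peers cover all but 7, so r8c2=7.
Step 11. [r9c3∈{5,9}] col 3 places 9 nowhere but r9c3, so r9c3=9.
Step 12. [r4c2∈{6}] r4c2 has the single candidate 6, so r4c2=6.
Step 13. [r9c9∈{5}] nothing but 5 survives at r9c9, so r9c9=5.
Step 14. [r5c3∈{7}] r5c3 is down to just 7. So r5c3=7.
Step 15. [r1c4∈{8}] r1c4 is down to just 8. So r1c4=8.
Step 16. [r8c9∈{8}] r8c9 has the single candidate 8. So r8c9=8.
Step 17. [r9c6∈{1}] only 1 remains possible at r9c6, so r9c6=1.
Step 18. [r9c8∈{4}] r9c8's peers cover all but 4, so r9c8=4.
Step 19. [r1c8∈{3}] only 3 remains possible at r1c8. So r1c8=3.
Step 20. [r6c5∈{6}] only 6 remains possible at r6c5. So r6c5=6.
Step 21. [r6c7∈{4}] r6c7 has the single candidate 4 ⇒ r6c7=4.
Step 22. [r3c8∈{2}] nothing but 2 survives at r3c8, so r3c8=2.
Step 23. [r1c3∈{6}] r1c3 has the single candidate 6 ⇒ r1c3=6.
Step 24. [r2c4∈{7}] only 7 remains possible at r2c4 ⇒ r2c4=7.
Step 25. [r6c4∈{5}] nothing but 5 survives at r6c4 ⇒ r6c4=5.
Step 26. [r7c1∈{2}] r7c1 has the single candidate 2. So r7c1=2.
Step 27. [r6c1∈{3}] r6c1 has the single candidate 3. So r6c1=3.
Step 28. [r5c2∈{2}] r5c2's peers cover all but 2 ⇒ r5c2=2.
Step 29. [r3c5∈{4}] only 4 remains possible at r3c5, so r3c5=4.
Step 30. [r1c9∈{9}] only 9 remains possible at r1c9 ⇒ r1c9=9.
Step 31. [r2c5∈{3}] r2c5's peers cover all but 3, so r2c5=3.
Step 32. [r7c7∈{9}] r7c7 has the single candidate 9. So r7c7=9.
Step 33. [r4c3∈{8}] r4c3 is down to just 8 ⇒ r4c3=8.
Step 34. [r8c3∈{5}] nothing but 5 survives at r8c3. So r8c3=5.
Step 35. [r4c4∈{9}] nothing but 9 survives at r4c4. So r4c4=9.
Step 36. [r8c1∈{1}] nothing but 1 survives at r8c1, so r8c1=1.
Step 37. [r8c7∈{3}] r8c7 is down to just 3, so r8c7=3.

Answer: 7 4 6 8 5 2 1 3 9 / 9 1 2 7 3 6 8 5 4 / 8 5 3 1 4 9 7 2 6 / 4 6 8 9 2 3 5 1 7 / 5 2 7 4 1 8 6 9 3 / 3 9 1 5 6 7 4 8 2 / 2 3 4 6 8 5 9 7 1 / 1 7 5 2 9 4 3 6 8 / 6 8 9 3 7 1 2 4 5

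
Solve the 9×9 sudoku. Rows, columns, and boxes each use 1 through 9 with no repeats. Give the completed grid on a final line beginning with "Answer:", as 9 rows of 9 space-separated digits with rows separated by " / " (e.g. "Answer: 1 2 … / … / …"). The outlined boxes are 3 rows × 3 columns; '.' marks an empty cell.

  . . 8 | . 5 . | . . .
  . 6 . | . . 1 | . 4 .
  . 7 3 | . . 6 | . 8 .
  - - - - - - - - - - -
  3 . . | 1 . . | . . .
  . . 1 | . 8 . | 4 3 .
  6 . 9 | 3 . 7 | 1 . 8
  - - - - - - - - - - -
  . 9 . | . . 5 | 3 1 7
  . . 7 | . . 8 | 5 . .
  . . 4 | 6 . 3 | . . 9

Step 1. [r9c8∈{2}] r9c8 has the single candidate 2. So r9c8=2.
Step 2. [r5c9∈{2,5,6}] 6 has one home in row 5: r5c9 ⇒ r5c9=6.
Step 3. [r4c2∈{2,4,5,8}] across row 4, 8 lands solely at r4c2, so r4c2=8.
Step 4. [r5c4∈{2,5,9}] 5 has one home in col 4: r5c4 ⇒ r5c4=5.
Step 5. [r5c2∈{2}] nothing but 2 survives at r5c2, so r5c2=2.
Step 6. [r6c5∈{2,4}] 2 has one home in row 6: r6c5, so r6c5=2.
Step 7. [r1c6∈{2,4,9}] in col 6, 2 fits only at r1c6. So r1c6=2.
Step 8. [r7c5∈{4}] r7c5 has the single candidate 4, so r7c5=4.
Step 9. [r3c5∈{9}] r3c5 has the single candidate 9 ⇒ r3c5=9.
Step 10. [r3c7∈{2}] nothing but 2 survives at r3c7. So r3c7=2.
Step 11. [r4c3∈{5}] r4c3's peers cover all but 5 ⇒ r4c3=5.
Step 12. [r7c4∈{2}] r7c4 is down to just 2. So r7c4=2.
Step 13. [r8c5∈{1}] r8c5's peers cover all but 1. So r8c5=1.
Step 14. [r1c7∈{6,7,9}] 6 has one home in col 7: r1c7, so r1c7=6.
Step 15. [r1c9∈{1,3}] across row 1, 3 lands solely at r1c9, so r1c9=3.
Step 16. [r3c4∈{4}] only 4 remains possible at r3c4. So r3c4=4.
Step 17. [r1c1∈{1,4,9}] col 1 places 4 nowhere but r1c1. So r1c1=4.
Step 18. [r2c1∈{2,5,9}] across col 1, 9 lands solely at r2c1. So r2c1=9.
Step 19. [r2c7∈{7}] only 7 remains possible at r2c7 ⇒ r2c7=7.
Step 20. [r3c1∈{1,5}] 5 has one home in box 1: r3c1 ⇒ r3c1=5.
Step 21. [r4c7∈{9}] only 9 remains possible at r4c7. So r4c7=9.
Step 22. [r9c1∈{1,8}] across col 1, 1 lands solely at r9c1, so r9c1=1.
Step 23. [r8c4∈{9}] nothing but 9 survives at r8c4. So r8c4=9.
Step 24. [r8c1∈{2}] r8c1 has the single candidate 2. So r8c1=2.
Step 25. [r4c6∈{4}] r4c6 is down to just 4 ⇒ r4c6=4.
Step 26. [r7c3∈{6}] r7c3 is down to just 6 ⇒ r7c3=6.
Step 27. [r9c7∈{8}] nothing but 8 survives at r9c7, so r9c7=8.
Step 28. [r5c1∈{7}] r5c1 is down to just 7 ⇒ r5c1=7.
Step 29. [r2c9∈{5}] r2c9's peers cover all but 5 ⇒ r2c9=5.
Step 30. [r4c5∈{6}] r4c5 is down to just 6, so r4c5=6.
Step 31. [r8c2∈{3}] nothing but 3 survives at r8c2 ⇒ r8c2=3.
Step 32. [r5c6∈{9}] nothing but 9 survives at r5c6 ⇒ r5c6=9.
Step 33. [r2c5∈{3}] nothing but 3 survives at r2c5, so r2c5=3.
Step 34. [r1c8∈{9}] nothing but 9 survives at r1c8 ⇒ r1c8=9.
Step 35. [r2c4∈{8}] nothing but 8 survives at r2c4, so r2c4=8.
Step 36. [r6c2∈{4}] r6c2 is down to just 4. So r6c2=4.
Step 37. [r4c8∈{7}] nothing but 7 survives at r4c8. So r4c8=7.
Step 38. [r9c2∈{5}] nothing but 5 survives at r9c2 ⇒ r9c2=5.
Step 39. [r8c8∈{6}] r8c8's peers cover all but 6. So r8c8=6.
Step 40. [r4c9∈{2}] r4c9 is down to just 2, so r4c9=2.
Step 41. [r3c9∈{1}] nothing but 1 survives at r3c9 ⇒ r3c9=1.
Step 42. [r1c2∈{1}] r1c2's peers cover all but 1. So r1c2=1.
Step 43. [r2c3∈{2}] r2c3 has the single candidate 2 ⇒ r2c3=2.
Step 44. [r6c8∈{5}] r6c8 has the single candidate 5, so r6c8=5.
Step 45. [r8c9∈{4}] r8c9 is down to just 4. So r8c9=4.
Step 46. [r9c5∈{7}] only 7 remains possible at r9c5. So r9c5=7.
Step 47. [r7c1∈{8}] r7c1's peers cover all but 8, so r7c1=8.
Step 48. [r1c4∈{7}] nothing but 7 survives at r1c4 ⇒ r1c4=7.

Answer: 4 1 8 7 5 2 6 9 3 / 9 6 2 8 3 1 7 4 5 / 5 7 3 4 9 6 2 8 1 / 3 8 5 1 6 4 9 7 2 / 7 2 1 5 8 9 4 3 6 / 6 4 9 3 2 7 1 5 8 / 8 9 6 2 4 5 3 1 7 / 2 3 7 9 1 8 5 6 4 / 1 5 4 6 7 3 8 2 9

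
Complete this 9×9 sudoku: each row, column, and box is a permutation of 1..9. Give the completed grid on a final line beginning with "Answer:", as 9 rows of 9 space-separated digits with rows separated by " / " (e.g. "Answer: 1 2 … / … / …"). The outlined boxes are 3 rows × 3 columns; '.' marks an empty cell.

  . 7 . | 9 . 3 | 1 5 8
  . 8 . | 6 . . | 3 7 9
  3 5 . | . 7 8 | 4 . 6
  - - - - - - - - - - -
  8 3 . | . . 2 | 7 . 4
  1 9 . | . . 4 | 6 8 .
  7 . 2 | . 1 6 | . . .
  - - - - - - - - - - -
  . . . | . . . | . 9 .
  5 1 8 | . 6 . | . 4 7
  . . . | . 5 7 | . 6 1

Step 1. [r7c9∈{2,3,5}] r7c9 is the only open cell in box 9 admitting 3. So r7c9=3.
Step 2. [r7c5∈{2,4,8}] in col 5, 8 fits only at r7c5 ⇒ r7c5=8.
Step 3. [r7c2∈{2,4,6}] col 2 places 6 nowhere but r7c2. So r7c2=6.
Step 4. [r9c2∈{2,4}] across col 2, 2 lands solely at r9c2. So r9c2=2.
Step 5. [r7c1∈{4}] nothing but 4 survives at r7c1. So r7c1=4.
Step 6. [r8c4∈{2,3}] r8c4 is the only open cell in row 8 admitting 3, so r8c4=3.
Step 7. [r5c3∈{5}] r5c3 has the single candidate 5. So r5c3=5.
Step 8. [r7c4∈{1,2}] in box 8, 2 fits only at r7c4. So r7c4=2.
Step 9. [r6c9∈{5}] r6c9's peers cover all but 5 ⇒ r6c9=5.
Step 10. [r2c1∈{2}] r2c1 is down to just 2 ⇒ r2c1=2.
Step 11. [r2c5∈{4}] nothing but 4 survives at r2c5 ⇒ r2c5=4.
Step 12. [r3c3∈{1,9}] r3c3 is the only open cell in row 3 admitting 9 ⇒ r3c3=9.
Step 13. [r4c3∈{6}] r4c3 is down to just 6, so r4c3=6.
Step 14. [r2c3∈{1}] r2c3 is down to just 1 ⇒ r2c3=1.
Step 15. [r4c5∈{9}] r4c5 is down to just 9 ⇒ r4c5=9.
Step 16. [r7c7∈{5}] only 5 remains possible at r7c7, so r7c7=5.
Step 17. [r9c4∈{4}] nothing but 4 survives at r9c4 ⇒ r9c4=4.
Step 18. [r6c4∈{8}] nothing but 8 survives at r6c4. So r6c4=8.
Step 19. [r3c8∈{2}] r3c8 is down to just 2, so r3c8=2.
Step 20. [r5c9∈{2}] nothing but 2 survives at r5c9 ⇒ r5c9=2.
Step 21. [r4c4∈{5}] r4c4 has the single candidate 5, so r4c4=5.
Step 22. [r4c8∈{1}] r4c8 is down to just 1 ⇒ r4c8=1.
Step 23. [r8c7∈{2}] r8c7 is down to just 2 ⇒ r8c7=2.
Step 24. [r5c4∈{7}] only 7 remains possible at r5c4, so r5c4=7.
Step 25. [r8c6∈{9}] only 9 remains possible at r8c6, so r8c6=9.
Step 26. [r1c5∈{2}] r1c5's peers cover all but 2. So r1c5=2.
Step 27. [r5c5∈{3}] r5c5's peers cover all but 3. So r5c5=3.
Step 28. [r1c3∈{4}] nothing but 4 survives at r1c3, so r1c3=4.
Step 29. [r3c4∈{1}] r3c4 has the single candidate 1, so r3c4=1.
Step 30. [r7c6∈{1}] only 1 remains possible at r7c6, so r7c6=1.
Step 31. [r1c1∈{6}] r1c1 is down to just 6 ⇒ r1c1=6.
Step 32. [r2c6∈{5}] r2c6 has the single candidate 5. So r2c6=5.
Step 33. [r6c2∈{4}] nothing but 4 survives at r6c2, so r6c2=4.
Step 34. [r9c7∈{8}] only 8 remains possible at r9c7, so r9c7=8.
Step 35. [r6c8∈{3}] nothing but 3 survives at r6c8, so r6c8=3.
Step 36. [r6c7∈{9}] r6c7's peers cover all but 9 ⇒ r6c7=9.
Step 37. [r9c3∈{3}] r9c3's peers cover all but 3, so r9c3=3.
Step 38. [r9c1∈{9}] nothing but 9 survives at r9c1, so r9c1=9.
Step 39. [r7c3∈{7}] r7c3 has the single candidate 7. So r7c3=7.

Answer: 6 7 4 9 2 3 1 5 8 / 2 8 1 6 4 5 3 7 9 / 3 5 9 1 7 8 4 2 6 / 8 3 6 5 9 2 7 1 4 / 1 9 5 7 3 4 6 8 2 / 7 4 2 8 1 6 9 3 5 / 4 6 7 2 8 1 5 9 3 / 5 1 8 3 6 9 2 4 7 / 9 2 3 4 5 7 8 6 1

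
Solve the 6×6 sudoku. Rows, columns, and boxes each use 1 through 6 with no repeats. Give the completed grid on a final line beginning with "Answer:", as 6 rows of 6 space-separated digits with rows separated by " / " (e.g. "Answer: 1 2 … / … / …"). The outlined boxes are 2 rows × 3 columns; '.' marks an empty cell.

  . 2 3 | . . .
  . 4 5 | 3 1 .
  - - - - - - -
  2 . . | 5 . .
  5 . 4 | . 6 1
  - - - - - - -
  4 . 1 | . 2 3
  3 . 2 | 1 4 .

Step 1. [r5c4∈{6}] nothing but 6 survives at r5c4 ⇒ r5c4=6.
Step 2. [r6c2∈{5,6}] 6 has one home in row 6: r6c2 ⇒ r6c2=6.
Step 3. [r2c1∈{6}] r2c1's peers cover all but 6 ⇒ r2c1=6.
Step 4. [r1c6∈{4,5,6}] in row 1, 6 fits only at r1c6, so r1c6=6.
Step 5. [r4c2∈{3}] r4c2 is down to just 3 ⇒ r4c2=3.
Step 6. [r2c6∈{2}] r2c6 is down to just 2. So r2c6=2.
Step 7. [r3c5∈{3}] r3c5 has the single candidate 3, so r3c5=3.
Step 8. [r1c1∈{1}] r1c1's peers cover all but 1. So r1c1=1.
Step 9. [r3c3∈{6}] r3c3 is down to just 6, so r3c3=6.
Step 10. [r5c2∈{5}] r5c2 is down to just 5 ⇒ r5c2=5.
Step 11. [r3c2∈{1}] nothing but 1 survives at r3c2, so r3c2=1.
Step 12. [r1c4∈{4}] nothing but 4 survives at r1c4, so r1c4=4.
Step 13. [r4c4∈{2}] r4c4's peers cover all but 2, so r4c4=2.
Step 14. [r3c6∈{4}] nothing but 4 survives at r3c6, so r3c6=4.
Step 15. [r1c5∈{5}] r1c5 has the single candidate 5, so r1c5=5.
Step 16. [r6c6∈{5}] nothing but 5 survives at r6c6, so r6c6=5.

Answer: 1 2 3 4 5 6 / 6 4 5 3 1 2 / 2 1 6 5 3 4 / 5 3 4 2 6 1 / 4 5 1 6 2 3 / 3 6 2 1 4 5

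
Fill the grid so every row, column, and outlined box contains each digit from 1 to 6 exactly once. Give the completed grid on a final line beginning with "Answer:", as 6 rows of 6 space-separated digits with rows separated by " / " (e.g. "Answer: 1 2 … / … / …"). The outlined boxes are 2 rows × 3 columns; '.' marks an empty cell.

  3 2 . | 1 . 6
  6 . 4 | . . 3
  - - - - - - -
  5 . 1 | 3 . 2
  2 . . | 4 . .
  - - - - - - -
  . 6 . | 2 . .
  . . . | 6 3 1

Step 1. [r1c3∈{5}] only 5 remains possible at r1c3. So r1c3=5.
Step 2. [r5c6∈{4,5}] col 6 places 4 nowhere but r5c6 ⇒ r5c6=4.
Step 3. [r5c5∈{5}] r5c5's peers cover all but 5. So r5c5=5.
Step 4. [r4c3∈{3,6}] in col 3, 6 fits only at r4c3 ⇒ r4c3=6.
Step 5. [r6c1∈{4}] r6c1 has the single candidate 4 ⇒ r6c1=4.
Step 6. [r2c5∈{2}] r2c5's peers cover all but 2. So r2c5=2.
Step 7. [r4c5∈{1}] r4c5's peers cover all but 1, so r4c5=1.
Step 8. [r6c3∈{2}] nothing but 2 survives at r6c3. So r6c3=2.
Step 9. [r3c5∈{6}] r3c5 is down to just 6, so r3c5=6.
Step 10. [r6c2∈{5}] r6c2's peers cover all but 5, so r6c2=5.
Step 11. [r3c2∈{4}] only 4 remains possible at r3c2. So r3c2=4.
Step 12. [r5c1∈{1}] r5c1 has the single candidate 1. So r5c1=1.
Step 13. [r4c6∈{5}] r4c6 has the single candidate 5. So r4c6=5.
Step 14. [r2c2∈{1}] nothing but 1 survives at r2c2 ⇒ r2c2=1.
Step 15. [r1c5∈{4}] r1c5's peers cover all but 4 ⇒ r1c5=4.
Step 16. [r2c4∈{5}] r2c4 has the single candidate 5, so r2c4=5.
Step 17. [r5c3∈{3}] nothing but 3 survives at r5c3. So r5c3=3.
Step 18. [r4c2∈{3}] r4c2's peers cover all but 3. So r4c2=3.

Answer: 3 2 5 1 4 6 / 6 1 4 5 2 3 / 5 4 1 3 6 2 / 2 3 6 4 1 5 / 1 6 3 2 5 4 / 4 5 2 6 3 1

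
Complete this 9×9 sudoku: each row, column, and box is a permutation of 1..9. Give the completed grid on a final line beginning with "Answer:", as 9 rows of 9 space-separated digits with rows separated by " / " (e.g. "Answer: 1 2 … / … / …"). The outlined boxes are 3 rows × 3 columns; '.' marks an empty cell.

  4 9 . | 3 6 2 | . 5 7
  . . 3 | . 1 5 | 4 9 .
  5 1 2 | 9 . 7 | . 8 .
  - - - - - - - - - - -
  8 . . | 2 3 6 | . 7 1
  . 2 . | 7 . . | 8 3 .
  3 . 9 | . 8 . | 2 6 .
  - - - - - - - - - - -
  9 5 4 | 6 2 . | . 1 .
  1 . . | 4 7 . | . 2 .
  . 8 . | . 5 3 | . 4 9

Step 1. [r8c3∈{6}] r8c3's peers cover all but 6 ⇒ r8c3=6.
Step 2. [r2c2∈{6,7}] 6 has one home in col 2: r2c2, so r2c2=6.
Step 3. [r5c5∈{4,9}] r5c5 is the only open cell in col 5 admitting 9. So r5c5=9.
Step 4. [r9c3∈{7}] r9c3 is down to just 7, so r9c3=7.
Step 5. [r7c6∈{8}] only 8 remains possible at r7c6, so r7c6=8.
Step 6. [r7c9∈{3}] only 3 remains possible at r7c9 ⇒ r7c9=3.
Step 7. [r6c4∈{1,5}] r6c4 is the only open cell in col 4 admitting 5 ⇒ r6c4=5.
Step 8. [r6c9∈{4}] r6c9 is down to just 4, so r6c9=4.
Step 9. [r5c9∈{5}] nothing but 5 survives at r5c9, so r5c9=5.
Step 10. [r6c6∈{1}] r6c6 has the single candidate 1, so r6c6=1.
Step 11. [r3c9∈{6}] r3c9 is down to just 6. So r3c9=6.
Step 12. [r6c2∈{7}] r6c2's peers cover all but 7, so r6c2=7.
Step 13. [r9c1∈{2}] r9c1 is down to just 2, so r9c1=2.
Step 14. [r5c1∈{6}] only 6 remains possible at r5c1. So r5c1=6.
Step 15. [r2c1∈{7}] r2c1 has the single candidate 7, so r2c1=7.
Step 16. [r8c2∈{3}] r8c2 has the single candidate 3, so r8c2=3.
Step 17. [r2c9∈{2}] only 2 remains possible at r2c9, so r2c9=2.
Step 18. [r3c5∈{4}] r3c5's peers cover all but 4 ⇒ r3c5=4.
Step 19. [r5c3∈{1}] nothing but 1 survives at r5c3. So r5c3=1.
Step 20. [r9c7∈{6}] r9c7 has the single candidate 6. So r9c7=6.
Step 21. [r4c3∈{5}] nothing but 5 survives at r4c3, so r4c3=5.
Step 22. [r8c6∈{9}] r8c6's peers cover all but 9. So r8c6=9.
Step 23. [r5c6∈{4}] nothing but 4 survives at r5c6, so r5c6=4.
Step 24. [r3c7∈{3}] r3c7 has the single candidate 3, so r3c7=3.
Step 25. [r1c7∈{1}] r1c7 is down to just 1 ⇒ r1c7=1.
Step 26. [r8c7∈{5}] r8c7 is down to just 5. So r8c7=5.
Step 27. [r7c7∈{7}] r7c7's peers cover all but 7. So r7c7=7.
Step 28. [r4c2∈{4}] nothing but 4 survives at r4c2, so r4c2=4.
Step 29. [r2c4∈{8}] r2c4 is down to just 8, so r2c4=8.
Step 30. [r9c4∈{1}] only 1 remains possible at r9c4, so r9c4=1.
Step 31. [r1c3∈{8}] r1c3's peers cover all but 8, so r1c3=8.
Step 32. [r4c7∈{9}] nothing but 9 survives at r4c7. So r4c7=9.
Step 33. [r8c9∈{8}] nothing but 8 survives at r8c9 ⇒ r8c9=8.

Answer: 4 9 8 3 6 2 1 5 7 / 7 6 3 8 1 5 4 9 2 / 5 1 2 9 4 7 3 8 6 / 8 4 5 2 3 6 9 7 1 / 6 2 1 7 9 4 8 3 5 / 3 7 9 5 8 1 2 6 4 / 9 5 4 6 2 8 7 1 3 / 1 3 6 4 7 9 5 2 8 / 2 8 7 1 5 3 6 4 9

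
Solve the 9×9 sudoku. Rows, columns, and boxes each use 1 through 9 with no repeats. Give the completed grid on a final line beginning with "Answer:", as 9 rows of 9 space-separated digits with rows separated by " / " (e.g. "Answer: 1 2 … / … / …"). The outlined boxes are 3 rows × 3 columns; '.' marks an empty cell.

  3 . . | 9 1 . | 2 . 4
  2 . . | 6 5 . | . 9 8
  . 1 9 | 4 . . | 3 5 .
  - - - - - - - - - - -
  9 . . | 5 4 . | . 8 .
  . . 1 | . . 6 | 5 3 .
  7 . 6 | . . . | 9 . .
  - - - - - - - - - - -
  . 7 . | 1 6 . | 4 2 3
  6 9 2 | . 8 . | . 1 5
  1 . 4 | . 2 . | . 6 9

Step 1. [r6c2∈{2,3,4,5,8}] across row 6, 5 lands solely at r6c2 ⇒ r6c2=5.
Step 2. [r3c1∈{8}] nothing but 8 survives at r3c1, so r3c1=8.
Step 3. [r8c7∈{7}] r8c7 is down to just 7 ⇒ r8c7=7.
Step 4. [r2c6∈{3,7}] row 2 places 3 nowhere but r2c6 ⇒ r2c6=3.
Step 5. [r3c5∈{7}] nothing but 7 survives at r3c5, so r3c5=7.
Step 6. [r5c2∈{2,4,8}] box 4 places 8 nowhere but r5c2. So r5c2=8.
Step 7. [r4c2∈{2,3}] 2 has one home in col 2: r4c2 ⇒ r4c2=2.
Step 8. [r6c4∈{2,3,8}] across col 4, 8 lands solely at r6c4. So r6c4=8.
Step 9. [r5c4∈{2,7}] r5c4 is the only open cell in col 4 admitting 2, so r5c4=2.
Step 10. [r4c6∈{1,7}] box 5 places 7 nowhere but r4c6 ⇒ r4c6=7.
Step 11. [r7c1∈{5}] only 5 remains possible at r7c1 ⇒ r7c1=5.
Step 12. [r4c7∈{1,6}] r4c7 is the only open cell in col 7 admitting 6 ⇒ r4c7=6.
Step 13. [r4c9∈{1}] r4c9's peers cover all but 1, so r4c9=1.
Step 14. [r1c8∈{7}] only 7 remains possible at r1c8. So r1c8=7.
Step 15. [r9c4∈{3,7}] row 9 places 7 nowhere but r9c4 ⇒ r9c4=7.
Step 16. [r9c7∈{8}] r9c7's peers cover all but 8. So r9c7=8.
Step 17. [r8c6∈{4}] only 4 remains possible at r8c6, so r8c6=4.
Step 18. [r6c9∈{2}] r6c9's peers cover all but 2. So r6c9=2.
Step 19. [r5c5∈{9}] r5c5 is down to just 9, so r5c5=9.
Step 20. [r2c3∈{7}] r2c3 is down to just 7, so r2c3=7.
Step 21. [r3c6∈{2}] only 2 remains possible at r3c6, so r3c6=2.
Step 22. [r4c3∈{3}] r4c3 is down to just 3, so r4c3=3.
Step 23. [r8c4∈{3}] r8c4's peers cover all but 3, so r8c4=3.
Step 24. [r2c7∈{1}] r2c7's peers cover all but 1, so r2c7=1.
Step 25. [r6c6∈{1}] nothing but 1 survives at r6c6, so r6c6=1.
Step 26. [r7c6∈{9}] nothing but 9 survives at r7c6, so r7c6=9.
Step 27. [r9c2∈{3}] r9c2 has the single candidate 3, so r9c2=3.
Step 28. [r2c2∈{4}] only 4 remains possible at r2c2. So r2c2=4.
Step 29. [r6c5∈{3}] r6c5 is down to just 3 ⇒ r6c5=3.
Step 30. [r1c3∈{5}] r1c3's peers cover all but 5, so r1c3=5.
Step 31. [r5c1∈{4}] r5c1's peers cover all but 4. So r5c1=4.
Step 32. [r5c9∈{7}] r5c9 has the single candidate 7 ⇒ r5c9=7.
Step 33. [r9c6∈{5}] r9c6 has the single candidate 5. So r9c6=5.
Step 34. [r1c2∈{6}] r1c2's peers cover all but 6 ⇒ r1c2=6.
Step 35. [r1c6∈{8}] only 8 remains possible at r1c6 ⇒ r1c6=8.
Step 36. [r3c9∈{6}] r3c9 has the single candidate 6 ⇒ r3c9=6.
Step 37. [r7c3∈{8}] only 8 remains possible at r7c3. So r7c3=8.
Step 38. [r6c8∈{4}] only 4 remains possible at r6c8, so r6c8=4.

Answer: 3 6 5 9 1 8 2 7 4 / 2 4 7 6 5 3 1 9 8 / 8 1 9 4 7 2 3 5 6 / 9 2 3 5 4 7 6 8 1 / 4 8 1 2 9 6 5 3 7 / 7 5 6 8 3 1 9 4 2 / 5 7 8 1 6 9 4 2 3 / 6 9 2 3 8 4 7 1 5 / 1 3 4 7 2 5 8 6 9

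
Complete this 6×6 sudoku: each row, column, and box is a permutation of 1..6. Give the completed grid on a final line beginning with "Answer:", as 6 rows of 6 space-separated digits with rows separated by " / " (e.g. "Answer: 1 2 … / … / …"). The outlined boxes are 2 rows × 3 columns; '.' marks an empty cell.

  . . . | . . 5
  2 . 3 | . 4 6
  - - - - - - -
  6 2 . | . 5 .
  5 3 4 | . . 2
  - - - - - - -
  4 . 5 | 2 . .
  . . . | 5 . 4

Step 1. [r1c1∈{1}] r1c1 is down to just 1 ⇒ r1c1=1.
Step 2. [r3c3∈{1}] r3c3 is down to just 1. So r3c3=1.
Step 3. [r5c6∈{1,3}] 1 has one home in col 6: r5c6 ⇒ r5c6=1.
Step 4. [r5c2∈{6}] nothing but 6 survives at r5c2 ⇒ r5c2=6.
Step 5. [r4c4∈{1,6}] across col 4, 6 lands solely at r4c4 ⇒ r4c4=6.
Step 6. [r5c5∈{3}] r5c5 has the single candidate 3, so r5c5=3.
Step 7. [r1c4∈{3}] r1c4 is down to just 3 ⇒ r1c4=3.
Step 8. [r4c5∈{1}] r4c5's peers cover all but 1. So r4c5=1.
Step 9. [r6c3∈{2}] r6c3 has the single candidate 2, so r6c3=2.
Step 10. [r3c4∈{4}] r3c4's peers cover all but 4. So r3c4=4.
Step 11. [r2c4∈{1}] r2c4 is down to just 1, so r2c4=1.
Step 12. [r3c6∈{3}] r3c6 has the single candidate 3 ⇒ r3c6=3.
Step 13. [r1c2∈{4}] only 4 remains possible at r1c2. So r1c2=4.
Step 14. [r1c3∈{6}] r1c3 is down to just 6 ⇒ r1c3=6.
Step 15. [r6c2∈{1}] r6c2's peers cover all but 1 ⇒ r6c2=1.
Step 16. [r6c1∈{3}] r6c1's peers cover all but 3, so r6c1=3.
Step 17. [r6c5∈{6}] only 6 remains possible at r6c5 ⇒ r6c5=6.
Step 18. [r2c2∈{5}] nothing but 5 survives at r2c2, so r2c2=5.
Step 19. [r1c5∈{2}] nothing but 2 survives at r1c5, so r1c5=2.

Answer: 1 4 6 3 2 5 / 2 5 3 1 4 6 / 6 2 1 4 5 3 / 5 3 4 6 1 2 / 4 6 5 2 3 1 / 3 1 2 5 6 4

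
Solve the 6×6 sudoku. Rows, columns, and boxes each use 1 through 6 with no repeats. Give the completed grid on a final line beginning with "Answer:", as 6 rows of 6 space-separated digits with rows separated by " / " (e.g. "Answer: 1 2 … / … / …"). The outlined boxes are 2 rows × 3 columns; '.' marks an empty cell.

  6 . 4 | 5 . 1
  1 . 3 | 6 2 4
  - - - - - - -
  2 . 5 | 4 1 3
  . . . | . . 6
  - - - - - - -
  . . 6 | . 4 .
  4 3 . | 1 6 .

Step 1. [r5c2∈{1,2,5}] 1 has one home in row 5: r5c2, so r5c2=1.
Step 2. [r6c6∈{2,5}] 5 has one home in row 6: r6c6. So r6c6=5.
Step 3. [r5c6∈{2}] r5c6's peers cover all but 2. So r5c6=2.
Step 4. [r4c1∈{3}] r4c1 is down to just 3. So r4c1=3.
Step 5. [r1c2∈{2}] only 2 remains possible at r1c2, so r1c2=2.
Step 6. [r2c2∈{5}] r2c2 has the single candidate 5. So r2c2=5.
Step 7. [r5c4∈{3}] r5c4 is down to just 3 ⇒ r5c4=3.
Step 8. [r5c1∈{5}] r5c1's peers cover all but 5. So r5c1=5.
Step 9. [r4c3∈{1}] r4c3 has the single candidate 1, so r4c3=1.
Step 10. [r6c3∈{2}] r6c3's peers cover all but 2, so r6c3=2.
Step 11. [r4c5∈{5}] r4c5 has the single candidate 5 ⇒ r4c5=5.
Step 12. [r1c5∈{3}] only 3 remains possible at r1c5. So r1c5=3.
Step 13. [r4c4∈{2}] nothing but 2 survives at r4c4. So r4c4=2.
Step 14. [r4c2∈{4}] r4c2 is down to just 4 ⇒ r4c2=4.
Step 15. [r3c2∈{6}] r3c2 has the single candidate 6. So r3c2=6.

Answer: 6 2 4 5 3 1 / 1 5 3 6 2 4 / 2 6 5 4 1 3 / 3 4 1 2 5 6 / 5 1 6 3 4 2 / 4 3 2 1 6 5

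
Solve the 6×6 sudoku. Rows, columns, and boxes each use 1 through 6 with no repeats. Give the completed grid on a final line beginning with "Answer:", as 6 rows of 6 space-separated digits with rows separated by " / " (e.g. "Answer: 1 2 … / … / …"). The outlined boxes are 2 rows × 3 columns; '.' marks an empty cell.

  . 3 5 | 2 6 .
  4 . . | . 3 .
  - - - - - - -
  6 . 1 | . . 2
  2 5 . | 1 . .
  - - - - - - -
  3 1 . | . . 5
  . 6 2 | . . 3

Step 1. [r4c5∈{4}] r4c5 is down to just 4. So r4c5=4.
Step 2. [r3c5∈{5}] r3c5 is down to just 5, so r3c5=5.
Step 3. [r2c6∈{1}] r2c6 is down to just 1, so r2c6=1.
Step 4. [r5c4∈{4,6}] row 5 places 6 nowhere but r5c4. So r5c4=6.
Step 5. [r6c5∈{1}] only 1 remains possible at r6c5. So r6c5=1.
Step 6. [r2c3∈{6}] r2c3's peers cover all but 6. So r2c3=6.
Step 7. [r4c3∈{3}] nothing but 3 survives at r4c3, so r4c3=3.
Step 8. [r6c1∈{5}] nothing but 5 survives at r6c1. So r6c1=5.
Step 9. [r5c5∈{2}] r5c5's peers cover all but 2 ⇒ r5c5=2.
Step 10. [r1c1∈{1}] r1c1's peers cover all but 1 ⇒ r1c1=1.
Step 11. [r4c6∈{6}] r4c6 has the single candidate 6, so r4c6=6.
Step 12. [r1c6∈{4}] only 4 remains possible at r1c6. So r1c6=4.
Step 13. [r6c4∈{4}] only 4 remains possible at r6c4 ⇒ r6c4=4.
Step 14. [r2c4∈{5}] r2c4 has the single candidate 5. So r2c4=5.
Step 15. [r3c4∈{3}] r3c4's peers cover all but 3 ⇒ r3c4=3.
Step 16. [r2c2∈{2}] r2c2's peers cover all but 2. So r2c2=2.
Step 17. [r3c2∈{4}] r3c2 has the single candidate 4 ⇒ r3c2=4.
Step 18. [r5c3∈{4}] nothing but 4 survives at r5c3, so r5c3=4.

Answer: 1 3 5 2 6 4 / 4 2 6 5 3 1 / 6 4 1 3 5 2 / 2 5 3 1 4 6 / 3 1 4 6 2 5 / 5 6 2 4 1 3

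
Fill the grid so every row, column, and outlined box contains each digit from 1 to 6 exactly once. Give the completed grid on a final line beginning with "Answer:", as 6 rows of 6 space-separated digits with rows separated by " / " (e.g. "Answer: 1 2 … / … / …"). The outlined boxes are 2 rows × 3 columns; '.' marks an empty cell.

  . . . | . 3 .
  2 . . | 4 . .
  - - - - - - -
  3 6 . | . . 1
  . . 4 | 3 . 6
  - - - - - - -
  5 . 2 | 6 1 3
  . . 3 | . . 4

Step 1. [r3c3∈{5}] only 5 remains possible at r3c3. So r3c3=5.
Step 2. [r1c4∈{1,2,5}] col 4 places 1 nowhere but r1c4. So r1c4=1.
Step 3. [r4c5∈{2,5}] in row 4, 5 fits only at r4c5, so r4c5=5.
Step 4. [r6c2∈{1}] r6c2's peers cover all but 1. So r6c2=1.
Step 5. [r3c4∈{2}] r3c4 has the single candidate 2 ⇒ r3c4=2.
Step 6. [r2c6∈{5}] r2c6's peers cover all but 5 ⇒ r2c6=5.
Step 7. [r1c3∈{6}] only 6 remains possible at r1c3. So r1c3=6.
Step 8. [r5c2∈{4}] r5c2 has the single candidate 4, so r5c2=4.
Step 9. [r4c1∈{1}] r4c1's peers cover all but 1. So r4c1=1.
Step 10. [r2c5∈{6}] r2c5 has the single candidate 6, so r2c5=6.
Step 11. [r1c2∈{5}] r1c2 is down to just 5, so r1c2=5.
Step 12. [r3c5∈{4}] r3c5 has the single candidate 4, so r3c5=4.
Step 13. [r6c5∈{2}] r6c5's peers cover all but 2, so r6c5=2.
Step 14. [r1c6∈{2}] nothing but 2 survives at r1c6, so r1c6=2.
Step 15. [r4c2∈{2}] r4c2 has the single candidate 2 ⇒ r4c2=2.
Step 16. [r1c1∈{4}] nothing but 4 survives at r1c1 ⇒ r1c1=4.
Step 17. [r2c2∈{3}] r2c2's peers cover all but 3 ⇒ r2c2=3.
Step 18. [r6c1∈{6}] r6c1 has the single candidate 6, so r6c1=6.
Step 19. [r6c4∈{5}] r6c4 has the single candidate 5 ⇒ r6c4=5.
Step 20. [r2c3∈{1}] r2c3's peers cover all but 1, so r2c3=1.

Answer: 4 5 6 1 3 2 / 2 3 1 4 6 5 / 3 6 5 2 4 1 / 1 2 4 3 5 6 / 5 4 2 6 1 3 / 6 1 3 5 2 4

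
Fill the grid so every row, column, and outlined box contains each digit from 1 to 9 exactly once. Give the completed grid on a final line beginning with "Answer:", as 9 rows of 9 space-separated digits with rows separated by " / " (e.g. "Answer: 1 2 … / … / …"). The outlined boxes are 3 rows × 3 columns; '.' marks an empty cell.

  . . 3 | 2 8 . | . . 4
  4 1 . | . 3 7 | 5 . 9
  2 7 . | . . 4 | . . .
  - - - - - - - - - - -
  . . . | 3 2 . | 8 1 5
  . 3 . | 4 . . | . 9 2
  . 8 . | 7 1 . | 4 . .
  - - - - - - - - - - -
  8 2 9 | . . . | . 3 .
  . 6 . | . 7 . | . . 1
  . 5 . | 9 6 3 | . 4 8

Step 1. [r6c8∈{6}] r6c8's peers cover all but 6 ⇒ r6c8=6.
Step 2. [r5c5∈{5}] r5c5 has the single candidate 5. So r5c5=5.
Step 3. [r5c7∈{7}] r5c7 has the single candidate 7, so r5c7=7.
Step 4. [r8c6∈{2,5,8}] col 6 places 2 nowhere but r8c6 ⇒ r8c6=2.
Step 5. [r2c4∈{6}] only 6 remains possible at r2c4 ⇒ r2c4=6.
Step 6. [r7c7∈{6}] nothing but 6 survives at r7c7. So r7c7=6.
Step 7. [r1c1∈{5,6,9}] row 1 places 6 nowhere but r1c1 ⇒ r1c1=6.
Step 8. [r1c6∈{1,5,9}] row 1 places 5 nowhere but r1c6. So r1c6=5.
Step 9. [r5c1∈{1}] r5c1's peers cover all but 1. So r5c1=1.
Step 10. [r9c1∈{7}] only 7 remains possible at r9c1 ⇒ r9c1=7.
Step 11. [r4c1∈{9}] r4c1 is down to just 9 ⇒ r4c1=9.
Step 12. [r2c3∈{8}] r2c3 has the single candidate 8 ⇒ r2c3=8.
Step 13. [r5c3∈{6}] r5c3 has the single candidate 6, so r5c3=6.
Step 14. [r7c4∈{1,5}] 5 has one home in row 7: r7c4, so r7c4=5.
Step 15. [r3c7∈{1,3}] col 7 places 3 nowhere but r3c7, so r3c7=3.
Step 16. [r4c3∈{4,7}] r4c3 is the only open cell in row 4 admitting 7 ⇒ r4c3=7.
Step 17. [r6c1∈{5}] r6c1 has the single candidate 5, so r6c1=5.
Step 18. [r7c9∈{7}] only 7 remains possible at r7c9, so r7c9=7.
Step 19. [r4c2∈{4}] only 4 remains possible at r4c2, so r4c2=4.
Step 20. [r2c8∈{2}] r2c8 has the single candidate 2, so r2c8=2.
Step 21. [r9c3∈{1}] nothing but 1 survives at r9c3, so r9c3=1.
Step 22. [r4c6∈{6}] r4c6 has the single candidate 6 ⇒ r4c6=6.
Step 23. [r7c5∈{4}] r7c5's peers cover all but 4 ⇒ r7c5=4.
Step 24. [r9c7∈{2}] nothing but 2 survives at r9c7, so r9c7=2.
Step 25. [r1c2∈{9}] r1c2 is down to just 9. So r1c2=9.
Step 26. [r7c6∈{1}] only 1 remains possible at r7c6. So r7c6=1.
Step 27. [r6c3∈{2}] only 2 remains possible at r6c3. So r6c3=2.
Step 28. [r1c8∈{7}] nothing but 7 survives at r1c8. So r1c8=7.
Step 29. [r3c3∈{5}] only 5 remains possible at r3c3. So r3c3=5.
Step 30. [r5c6∈{8}] r5c6's peers cover all but 8, so r5c6=8.
Step 31. [r8c1∈{3}] r8c1 is down to just 3 ⇒ r8c1=3.
Step 32. [r3c5∈{9}] r3c5 is down to just 9. So r3c5=9.
Step 33. [r6c6∈{9}] nothing but 9 survives at r6c6. So r6c6=9.
Step 34. [r8c8∈{5}] r8c8 is down to just 5, so r8c8=5.
Step 35. [r1c7∈{1}] r1c7 is down to just 1, so r1c7=1.
Step 36. [r3c8∈{8}] only 8 remains possible at r3c8. So r3c8=8.
Step 37. [r8c3∈{4}] only 4 remains possible at r8c3 ⇒ r8c3=4.
Step 38. [r3c4∈{1}] r3c4 is down to just 1, so r3c4=1.
Step 39. [r8c7∈{9}] r8c7 is down to just 9, so r8c7=9.
Step 40. [r3c9∈{6}] nothing but 6 survives at r3c9, so r3c9=6.
Step 41. [r8c4∈{8}] r8c4's peers cover all but 8 ⇒ r8c4=8.
Step 42. [r6c9∈{3}] r6c9 has the single candidate 3, so r6c9=3.

Answer: 6 9 3 2 8 5 1 7 4 / 4 1 8 6 3 7 5 2 9 / 2 7 5 1 9 4 3 8 6 / 9 4 7 3 2 6 8 1 5 / 1 3 6 4 5 8 7 9 2 / 5 8 2 7 1 9 4 6 3 / 8 2 9 5 4 1 6 3 7 / 3 6 4 8 7 2 9 5 1 / 7 5 1 9 6 3 2 4 8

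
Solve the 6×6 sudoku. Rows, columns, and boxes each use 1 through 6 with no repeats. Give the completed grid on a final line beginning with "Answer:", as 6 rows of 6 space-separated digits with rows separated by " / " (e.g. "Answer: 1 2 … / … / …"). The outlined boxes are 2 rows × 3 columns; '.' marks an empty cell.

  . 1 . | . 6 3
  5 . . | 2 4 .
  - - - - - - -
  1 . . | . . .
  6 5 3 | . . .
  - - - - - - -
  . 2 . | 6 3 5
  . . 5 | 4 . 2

Step 1. [r3c3∈{2,4}] across box 3, 2 lands solely at r3c3 ⇒ r3c3=2.
Step 2. [r4c4∈{1}] r4c4 has the single candidate 1 ⇒ r4c4=1.
Step 3. [r5c1∈{4}] r5c1 is down to just 4. So r5c1=4.
Step 4. [r6c2∈{3,6}] in row 6, 6 fits only at r6c2 ⇒ r6c2=6.
Step 5. [r4c6∈{4}] only 4 remains possible at r4c6, so r4c6=4.
Step 6. [r3c5∈{5}] nothing but 5 survives at r3c5 ⇒ r3c5=5.
Step 7. [r2c3∈{6}] nothing but 6 survives at r2c3. So r2c3=6.
Step 8. [r3c4∈{3}] nothing but 3 survives at r3c4 ⇒ r3c4=3.
Step 9. [r6c1∈{3}] r6c1 is down to just 3, so r6c1=3.
Step 10. [r3c2∈{4}] nothing but 4 survives at r3c2. So r3c2=4.
Step 11. [r1c3∈{4}] r1c3 is down to just 4 ⇒ r1c3=4.
Step 12. [r6c5∈{1}] r6c5 is down to just 1. So r6c5=1.
Step 13. [r1c1∈{2}] r1c1 is down to just 2. So r1c1=2.
Step 14. [r5c3∈{1}] r5c3 is down to just 1, so r5c3=1.
Step 15. [r2c6∈{1}] only 1 remains possible at r2c6, so r2c6=1.
Step 16. [r1c4∈{5}] nothing but 5 survives at r1c4 ⇒ r1c4=5.
Step 17. [r4c5∈{2}] r4c5's peers cover all but 2, so r4c5=2.
Step 18. [r2c2∈{3}] r2c2's peers cover all but 3. So r2c2=3.
Step 19. [r3c6∈{6}] r3c6's peers cover all but 6 ⇒ r3c6=6.

Answer: 2 1 4 5 6 3 / 5 3 6 2 4 1 / 1 4 2 3 5 6 / 6 5 3 1 2 4 / 4 2 1 6 3 5 / 3 6 5 4 1 2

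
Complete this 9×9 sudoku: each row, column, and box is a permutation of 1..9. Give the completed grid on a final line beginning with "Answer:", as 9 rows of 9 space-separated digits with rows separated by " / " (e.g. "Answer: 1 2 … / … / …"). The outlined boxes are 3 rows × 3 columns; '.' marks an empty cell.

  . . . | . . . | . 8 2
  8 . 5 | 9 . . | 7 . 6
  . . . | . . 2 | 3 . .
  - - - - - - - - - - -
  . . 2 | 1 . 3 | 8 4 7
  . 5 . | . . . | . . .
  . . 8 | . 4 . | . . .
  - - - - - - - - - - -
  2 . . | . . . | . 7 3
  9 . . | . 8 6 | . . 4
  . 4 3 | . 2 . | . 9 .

Step 1. [r4c1∈{6}] r4c1's peers cover all but 6 ⇒ r4c1=6.
Step 2. [r2c8∈{1}] r2c8 is down to just 1 ⇒ r2c8=1.
Step 3. [r4c5∈{5,9}] row 4 places 5 nowhere but r4c5 ⇒ r4c5=5.
Step 4. [r9c1∈{1,5,7}] r9c1 is the only open cell in col 1 admitting 5. So r9c1=5.
Step 5. [r9c4∈{7}] nothing but 7 survives at r9c4 ⇒ r9c4=7.
Step 6. [r1c7∈{4,5,9}] in col 7, 4 fits only at r1c7, so r1c7=4.
Step 7. [r9c6∈{1}] r9c6's peers cover all but 1. So r9c6=1.
Step 8. [r3c9∈{5,9}] 9 has one home in box 3: r3c9, so r3c9=9.
Step 9. [r5c9∈{1}] r5c9 has the single candidate 1. So r5c9=1.
Step 10. [r3c4∈{4,5,6,8}] across row 3, 8 lands solely at r3c4 ⇒ r3c4=8.
Step 11. [r2c5∈{3}] nothing but 3 survives at r2c5, so r2c5=3.
Step 12. [r4c2∈{9}] only 9 remains possible at r4c2 ⇒ r4c2=9.
Step 13. [r9c7∈{6}] r9c7 has the single candidate 6 ⇒ r9c7=6.
Step 14. [r1c3∈{1,6,7,9}] in row 1, 9 fits only at r1c3. So r1c3=9.
Step 15. [r6c9∈{5}] r6c9 has the single candidate 5, so r6c9=5.
Step 16. [r7c2∈{1,6,8}] 8 has one home in row 7: r7c2 ⇒ r7c2=8.
Step 17. [r5c6∈{7,8,9}] in row 5, 8 fits only at r5c6 ⇒ r5c6=8.
Step 18. [r7c3∈{1,6}] 6 has one home in row 7: r7c3. So r7c3=6.
Step 19. [r7c7∈{1,5}] in row 7, 1 fits only at r7c7. So r7c7=1.
Step 20. [r8c7∈{2,5}] in col 7, 5 fits only at r8c7 ⇒ r8c7=5.
Step 21. [r8c8∈{2}] r8c8 is down to just 2 ⇒ r8c8=2.
Step 22. [r7c5∈{9}] r7c5 is down to just 9. So r7c5=9.
Step 23. [r5c7∈{2,9}] across row 5, 9 lands solely at r5c7 ⇒ r5c7=9.
Step 24. [r7c4∈{4,5}] in col 4, 4 fits only at r7c4 ⇒ r7c4=4.
Step 25. [r1c4∈{5,6}] r1c4 is the only open cell in col 4 admitting 5, so r1c4=5.
Step 26. [r1c6∈{7}] only 7 remains possible at r1c6. So r1c6=7.
Step 27. [r5c5∈{6,7}] col 5 places 7 nowhere but r5c5. So r5c5=7.
Step 28. [r5c4∈{2,6}] across row 5, 2 lands solely at r5c4. So r5c4=2.
Step 29. [r5c3∈{4}] r5c3 is down to just 4. So r5c3=4.
Step 30. [r5c1∈{3}] r5c1's peers cover all but 3. So r5c1=3.
Step 31. [r1c1∈{1}] r1c1 is down to just 1, so r1c1=1.
Step 32. [r3c3∈{7}] r3c3 is down to just 7 ⇒ r3c3=7.
Step 33. [r8c2∈{1,7}] 7 has one home in row 8: r8c2. So r8c2=7.
Step 34. [r3c2∈{6}] nothing but 6 survives at r3c2, so r3c2=6.
Step 35. [r6c4∈{6}] only 6 remains possible at r6c4 ⇒ r6c4=6.
Step 36. [r6c2∈{1}] r6c2 has the single candidate 1 ⇒ r6c2=1.
Step 37. [r8c3∈{1}] nothing but 1 survives at r8c3, so r8c3=1.
Step 38. [r5c8∈{6}] r5c8 has the single candidate 6 ⇒ r5c8=6.
Step 39. [r9c9∈{8}] nothing but 8 survives at r9c9. So r9c9=8.
Step 40. [r8c4∈{3}] r8c4 has the single candidate 3. So r8c4=3.
Step 41. [r3c8∈{5}] r3c8 has the single candidate 5 ⇒ r3c8=5.
Step 42. [r2c2∈{2}] r2c2 has the single candidate 2, so r2c2=2.
Step 43. [r1c2∈{3}] r1c2 is down to just 3, so r1c2=3.
Step 44. [r7c6∈{5}] r7c6's peers cover all but 5, so r7c6=5.
Step 45. [r1c5∈{6}] r1c5 is down to just 6. So r1c5=6.
Step 46. [r6c7∈{2}] r6c7 has the single candidate 2 ⇒ r6c7=2.
Step 47. [r2c6∈{4}] r2c6 is down to just 4 ⇒ r2c6=4.
Step 48. [r3c5∈{1}] nothing but 1 survives at r3c5. So r3c5=1.
Step 49. [r6c8∈{3}] r6c8's peers cover all but 3. So r6c8=3.
Step 50. [r6c1∈{7}] r6c1 is down to just 7, so r6c1=7.
Step 51. [r6c6∈{9}] nothing but 9 survives at r6c6, so r6c6=9.
Step 52. [r3c1∈{4}] r3c1 is down to just 4, so r3c1=4.

Answer: 1 3 9 5 6 7 4 8 2 / 8 2 5 9 3 4 7 1 6 / 4 6 7 8 1 2 3 5 9 / 6 9 2 1 5 3 8 4 7 / 3 5 4 2 7 8 9 6 1 / 7 1 8 6 4 9 2 3 5 / 2 8 6 4 9 5 1 7 3 / 9 7 1 3 8 6 5 2 4 / 5 4 3 7 2 1 6 9 8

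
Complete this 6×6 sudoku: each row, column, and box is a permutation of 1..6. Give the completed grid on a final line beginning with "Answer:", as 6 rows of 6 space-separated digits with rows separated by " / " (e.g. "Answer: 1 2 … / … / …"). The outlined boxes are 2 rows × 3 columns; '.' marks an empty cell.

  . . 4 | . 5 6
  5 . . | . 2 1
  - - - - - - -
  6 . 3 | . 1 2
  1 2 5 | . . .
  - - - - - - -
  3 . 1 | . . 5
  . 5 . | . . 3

Step 1. [r2c4∈{3,4}] r2c4 is the only open cell in row 2 admitting 4. So r2c4=4.
Step 2. [r6c3∈{2,6}] across col 3, 2 lands solely at r6c3 ⇒ r6c3=2.
Step 3. [r5c2∈{4,6}] box 5 places 6 nowhere but r5c2. So r5c2=6.
Step 4. [r4c5∈{3,4,6}] 3 has one home in col 5: r4c5, so r4c5=3.
Step 5. [r6c5∈{4,6}] col 5 places 6 nowhere but r6c5. So r6c5=6.
Step 6. [r1c2∈{1,3}] in row 1, 1 fits only at r1c2. So r1c2=1.
Step 7. [r4c6∈{4}] r4c6's peers cover all but 4, so r4c6=4.
Step 8. [r5c5∈{4}] r5c5 is down to just 4. So r5c5=4.
Step 9. [r1c4∈{3}] r1c4's peers cover all but 3. So r1c4=3.
Step 10. [r6c1∈{4}] nothing but 4 survives at r6c1, so r6c1=4.
Step 11. [r2c3∈{6}] nothing but 6 survives at r2c3, so r2c3=6.
Step 12. [r3c4∈{5}] only 5 remains possible at r3c4, so r3c4=5.
Step 13. [r4c4∈{6}] r4c4 is down to just 6 ⇒ r4c4=6.
Step 14. [r2c2∈{3}] r2c2's peers cover all but 3. So r2c2=3.
Step 15. [r1c1∈{2}] r1c1 is down to just 2, so r1c1=2.
Step 16. [r5c4∈{2}] r5c4 is down to just 2, so r5c4=2.
Step 17. [r3c2∈{4}] r3c2 is down to just 4 ⇒ r3c2=4.
Step 18. [r6c4∈{1}] r6c4 has the single candidate 1, so r6c4=1.

Answer: 2 1 4 3 5 6 / 5 3 6 4 2 1 / 6 4 3 5 1 2 / 1 2 5 6 3 4 / 3 6 1 2 4 5 / 4 5 2 1 6 3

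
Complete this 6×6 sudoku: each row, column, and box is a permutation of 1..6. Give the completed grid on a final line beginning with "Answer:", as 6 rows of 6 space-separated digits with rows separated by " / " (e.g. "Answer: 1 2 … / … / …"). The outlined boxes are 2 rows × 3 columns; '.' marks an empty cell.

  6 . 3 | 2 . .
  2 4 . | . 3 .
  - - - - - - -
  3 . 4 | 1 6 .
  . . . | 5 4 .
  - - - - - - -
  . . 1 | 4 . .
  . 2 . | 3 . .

Step 1. [r2c6∈{1,5,6}] 1 has one home in row 2: r2c6, so r2c6=1.
Step 2. [r5c1∈{5}] r5c1 has the single candidate 5. So r5c1=5.
Step 3. [r1c5∈{5}] r1c5 is down to just 5, so r1c5=5.
Step 4. [r6c3∈{6}] r6c3 is down to just 6. So r6c3=6.
Step 5. [r3c6∈{2}] r3c6 is down to just 2, so r3c6=2.
Step 6. [r4c1∈{1}] r4c1 is down to just 1 ⇒ r4c1=1.
Step 7. [r2c4∈{6}] r2c4 has the single candidate 6, so r2c4=6.
Step 8. [r2c3∈{5}] nothing but 5 survives at r2c3 ⇒ r2c3=5.
Step 9. [r1c6∈{4}] r1c6 is down to just 4. So r1c6=4.
Step 10. [r5c6∈{6}] only 6 remains possible at r5c6 ⇒ r5c6=6.
Step 11. [r3c2∈{5}] only 5 remains possible at r3c2 ⇒ r3c2=5.
Step 12. [r5c5∈{2}] r5c5 has the single candidate 2, so r5c5=2.
Step 13. [r6c6∈{5}] only 5 remains possible at r6c6 ⇒ r6c6=5.
Step 14. [r6c1∈{4}] r6c1 is down to just 4 ⇒ r6c1=4.
Step 15. [r6c5∈{1}] r6c5's peers cover all but 1. So r6c5=1.
Step 16. [r5c2∈{3}] r5c2 has the single candidate 3, so r5c2=3.
Step 17. [r4c6∈{3}] nothing but 3 survives at r4c6, so r4c6=3.
Step 18. [r4c2∈{6}] nothing but 6 survives at r4c2 ⇒ r4c2=6.
Step 19. [r1c2∈{1}] r1c2's peers cover all but 1. So r1c2=1.
Step 20. [r4c3∈{2}] only 2 remains possible at r4c3. So r4c3=2.

Answer: 6 1 3 2 5 4 / 2 4 5 6 3 1 / 3 5 4 1 6 2 / 1 6 2 5 4 3 / 5 3 1 4 2 6 / 4 2 6 3 1 5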